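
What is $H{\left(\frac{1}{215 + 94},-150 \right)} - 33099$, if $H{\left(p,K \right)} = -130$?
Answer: $-33229$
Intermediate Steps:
$H{\left(\frac{1}{215 + 94},-150 \right)} - 33099 = -130 - 33099 = -33229$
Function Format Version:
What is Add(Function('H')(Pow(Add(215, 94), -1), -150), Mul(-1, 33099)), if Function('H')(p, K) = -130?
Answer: -33229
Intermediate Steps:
Add(Function('H')(Pow(Add(215, 94), -1), -150), Mul(-1, 33099)) = Add(-130, Mul(-1, 33099)) = Add(-130, -33099) = -33229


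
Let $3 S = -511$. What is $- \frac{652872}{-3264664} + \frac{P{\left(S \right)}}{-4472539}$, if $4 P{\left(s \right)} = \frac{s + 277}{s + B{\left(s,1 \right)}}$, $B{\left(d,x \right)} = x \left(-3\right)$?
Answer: $\frac{364999498033}{1825167132737} \approx 0.19998$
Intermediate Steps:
$S = - \frac{511}{3}$ ($S = \frac{1}{3} \left(-511\right) = - \frac{511}{3} \approx -170.33$)
$B{\left(d,x \right)} = - 3 x$
$P{\left(s \right)} = \frac{277 + s}{4 \left(-3 + s\right)}$ ($P{\left(s \right)} = \frac{\left(s + 277\right) \frac{1}{s - 3}}{4} = \frac{\left(277 + s\right) \frac{1}{s - 3}}{4} = \frac{\left(277 + s\right) \frac{1}{-3 + s}}{4} = \frac{\frac{1}{-3 + s} \left(277 + s\right)}{4} = \frac{277 + s}{4 \left(-3 + s\right)}$)
$- \frac{652872}{-3264664} + \frac{P{\left(S \right)}}{-4472539} = - \frac{652872}{-3264664} + \frac{\frac{1}{4} \frac{1}{-3 - \frac{511}{3}} \left(277 - \frac{511}{3}\right)}{-4472539} = \left(-652872\right) \left(- \frac{1}{3264664}\right) + \frac{1}{4} \frac{1}{- \frac{520}{3}} \cdot \frac{320}{3} \left(- \frac{1}{4472539}\right) = \frac{81609}{408083} + \frac{1}{4} \left(- \frac{3}{520}\right) \frac{320}{3} \left(- \frac{1}{4472539}\right) = \frac{81609}{408083} - - \frac{2}{58143007} = \frac{81609}{408083} + \frac{2}{58143007} = \frac{364999498033}{1825167132737}$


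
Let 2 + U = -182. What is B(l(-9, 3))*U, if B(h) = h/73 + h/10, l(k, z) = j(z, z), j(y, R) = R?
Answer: -22908/365 ≈ -62.762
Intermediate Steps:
U = -184 (U = -2 - 182 = -184)
l(k, z) = z
B(h) = 83*h/730 (B(h) = h*(1/73) + h*(⅒) = h/73 + h/10 = 83*h/730)
B(l(-9, 3))*U = ((83/730)*3)*(-184) = (249/730)*(-184) = -22908/365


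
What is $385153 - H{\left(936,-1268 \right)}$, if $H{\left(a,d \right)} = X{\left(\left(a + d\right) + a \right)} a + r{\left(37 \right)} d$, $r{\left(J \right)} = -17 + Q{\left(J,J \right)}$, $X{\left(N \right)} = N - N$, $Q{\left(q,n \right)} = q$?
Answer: $410513$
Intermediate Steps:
$X{\left(N \right)} = 0$
$r{\left(J \right)} = -17 + J$
$H{\left(a,d \right)} = 20 d$ ($H{\left(a,d \right)} = 0 a + \left(-17 + 37\right) d = 0 + 20 d = 20 d$)
$385153 - H{\left(936,-1268 \right)} = 385153 - 20 \left(-1268\right) = 385153 - -25360 = 385153 + 25360 = 410513$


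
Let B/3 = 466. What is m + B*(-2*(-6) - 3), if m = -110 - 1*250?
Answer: 12222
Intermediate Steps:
m = -360 (m = -110 - 250 = -360)
B = 1398 (B = 3*466 = 1398)
m + B*(-2*(-6) - 3) = -360 + 1398*(-2*(-6) - 3) = -360 + 1398*(12 - 3) = -360 + 1398*9 = -360 + 12582 = 12222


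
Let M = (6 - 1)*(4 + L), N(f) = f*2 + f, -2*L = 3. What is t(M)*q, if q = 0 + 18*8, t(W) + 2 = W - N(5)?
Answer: -648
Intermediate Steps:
L = -3/2 (L = -½*3 = -3/2 ≈ -1.5000)
N(f) = 3*f (N(f) = 2*f + f = 3*f)
M = 25/2 (M = (6 - 1)*(4 - 3/2) = 5*(5/2) = 25/2 ≈ 12.500)
t(W) = -17 + W (t(W) = -2 + (W - 3*5) = -2 + (W - 1*15) = -2 + (W - 15) = -2 + (-15 + W) = -17 + W)
q = 144 (q = 0 + 144 = 144)
t(M)*q = (-17 + 25/2)*144 = -9/2*144 = -648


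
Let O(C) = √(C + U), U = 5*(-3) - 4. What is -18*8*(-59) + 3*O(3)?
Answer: 8496 + 12*I ≈ 8496.0 + 12.0*I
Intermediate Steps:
U = -19 (U = -15 - 4 = -19)
O(C) = √(-19 + C) (O(C) = √(C - 19) = √(-19 + C))
-18*8*(-59) + 3*O(3) = -18*8*(-59) + 3*√(-19 + 3) = -144*(-59) + 3*√(-16) = 8496 + 3*(4*I) = 8496 + 12*I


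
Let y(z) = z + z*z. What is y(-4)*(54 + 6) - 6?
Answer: 714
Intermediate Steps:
y(z) = z + z²
y(-4)*(54 + 6) - 6 = (-4*(1 - 4))*(54 + 6) - 6 = -4*(-3)*60 - 6 = 12*60 - 6 = 720 - 6 = 714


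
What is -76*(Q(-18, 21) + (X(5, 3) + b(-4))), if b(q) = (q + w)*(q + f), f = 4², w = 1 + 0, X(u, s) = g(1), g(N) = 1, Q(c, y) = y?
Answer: 1064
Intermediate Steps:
X(u, s) = 1
w = 1
f = 16
b(q) = (1 + q)*(16 + q) (b(q) = (q + 1)*(q + 16) = (1 + q)*(16 + q))
-76*(Q(-18, 21) + (X(5, 3) + b(-4))) = -76*(21 + (1 + (16 + (-4)² + 17*(-4)))) = -76*(21 + (1 + (16 + 16 - 68))) = -76*(21 + (1 - 36)) = -76*(21 - 35) = -76*(-14) = 1064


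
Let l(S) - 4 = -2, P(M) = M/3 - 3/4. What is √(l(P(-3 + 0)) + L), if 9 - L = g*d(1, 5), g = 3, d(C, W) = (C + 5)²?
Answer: I*√97 ≈ 9.8489*I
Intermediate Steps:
d(C, W) = (5 + C)²
L = -99 (L = 9 - 3*(5 + 1)² = 9 - 3*6² = 9 - 3*36 = 9 - 1*108 = 9 - 108 = -99)
P(M) = -¾ + M/3 (P(M) = M*(⅓) - 3*¼ = M/3 - ¾ = -¾ + M/3)
l(S) = 2 (l(S) = 4 - 2 = 2)
√(l(P(-3 + 0)) + L) = √(2 - 99) = √(-97) = I*√97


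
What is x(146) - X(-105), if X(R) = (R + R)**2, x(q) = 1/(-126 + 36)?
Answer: -3969001/90 ≈ -44100.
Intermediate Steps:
x(q) = -1/90 (x(q) = 1/(-90) = -1/90)
X(R) = 4*R**2 (X(R) = (2*R)**2 = 4*R**2)
x(146) - X(-105) = -1/90 - 4*(-105)**2 = -1/90 - 4*11025 = -1/90 - 1*44100 = -1/90 - 44100 = -3969001/90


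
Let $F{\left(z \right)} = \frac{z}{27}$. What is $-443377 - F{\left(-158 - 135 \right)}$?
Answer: $- \frac{11970886}{27} \approx -4.4337 \cdot 10^{5}$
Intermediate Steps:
$F{\left(z \right)} = \frac{z}{27}$ ($F{\left(z \right)} = z \frac{1}{27} = \frac{z}{27}$)
$-443377 - F{\left(-158 - 135 \right)} = -443377 - \frac{-158 - 135}{27} = -443377 - \frac{1}{27} \left(-293\right) = -443377 - - \frac{293}{27} = -443377 + \frac{293}{27} = - \frac{11970886}{27}$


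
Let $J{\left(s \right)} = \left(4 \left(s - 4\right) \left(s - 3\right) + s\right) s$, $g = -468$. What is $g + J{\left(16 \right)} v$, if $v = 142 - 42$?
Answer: $1023532$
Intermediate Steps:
$v = 100$
$J{\left(s \right)} = s \left(s + 4 \left(-4 + s\right) \left(-3 + s\right)\right)$ ($J{\left(s \right)} = \left(4 \left(-4 + s\right) \left(-3 + s\right) + s\right) s = \left(s + 4 \left(-4 + s\right) \left(-3 + s\right)\right) s = s \left(s + 4 \left(-4 + s\right) \left(-3 + s\right)\right)$)
$g + J{\left(16 \right)} v = -468 + 16 \left(48 - 432 + 4 \cdot 16^{2}\right) 100 = -468 + 16 \left(48 - 432 + 4 \cdot 256\right) 100 = -468 + 16 \left(48 - 432 + 1024\right) 100 = -468 + 16 \cdot 640 \cdot 100 = -468 + 10240 \cdot 100 = -468 + 1024000 = 1023532$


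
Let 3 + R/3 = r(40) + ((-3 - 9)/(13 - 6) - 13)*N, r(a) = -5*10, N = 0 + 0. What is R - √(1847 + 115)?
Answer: -159 - 3*√218 ≈ -203.29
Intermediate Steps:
N = 0
r(a) = -50
R = -159 (R = -9 + 3*(-50 + ((-3 - 9)/(13 - 6) - 13)*0) = -9 + 3*(-50 + (-12/7 - 13)*0) = -9 + 3*(-50 - 103/7*0) = -9 + 3*(-50 + 0) = -9 + 3*(-50) = -9 - 150 = -159)
R - √(1847 + 115) = -159 - √(1847 + 115) = -159 - √1962 = -159 - 3*√218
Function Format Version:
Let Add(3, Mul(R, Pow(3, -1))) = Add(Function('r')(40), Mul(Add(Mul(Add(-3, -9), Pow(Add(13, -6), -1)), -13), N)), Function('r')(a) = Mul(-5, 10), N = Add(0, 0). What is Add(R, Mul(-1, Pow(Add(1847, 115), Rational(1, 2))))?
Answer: Add(-159, Mul(-3, Pow(218, Rational(1, 2)))) ≈ -203.29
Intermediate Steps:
N = 0
Function('r')(a) = -50
R = -159 (R = Add(-9, Mul(3, Add(-50, Mul(Add(Mul(Add(-3, -9), Pow(Add(13, -6), -1)), -13), 0)))) = Add(-9, Mul(3, Add(-50, Mul(Add(Mul(-12, Pow(7, -1)), -13), 0)))) = Add(-9, Mul(3, Add(-50, Mul(Add(Mul(-12, Rational(1, 7)), -13), 0)))) = Add(-9, Mul(3, Add(-50, Mul(Add(Rational(-12, 7), -13), 0)))) = Add(-9, Mul(3, Add(-50, Mul(Rational(-103, 7), 0)))) = Add(-9, Mul(3, Add(-50, 0))) = Add(-9, Mul(3, -50)) = Add(-9, -150) = -159)
Add(R, Mul(-1, Pow(Add(1847, 115), Rational(1, 2)))) = Add(-159, Mul(-1, Pow(Add(1847, 115), Rational(1, 2)))) = Add(-159, Mul(-1, Pow(1962, Rational(1, 2)))) = Add(-159, Mul(-1, Mul(3, Pow(218, Rational(1, 2))))) = Add(-159, Mul(-3, Pow(218, Rational(1, 2))))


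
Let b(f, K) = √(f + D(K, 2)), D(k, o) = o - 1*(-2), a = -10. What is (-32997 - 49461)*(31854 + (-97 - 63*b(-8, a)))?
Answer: -2618618706 + 10389708*I ≈ -2.6186e+9 + 1.039e+7*I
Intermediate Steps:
D(k, o) = 2 + o (D(k, o) = o + 2 = 2 + o)
b(f, K) = √(4 + f) (b(f, K) = √(f + (2 + 2)) = √(f + 4) = √(4 + f))
(-32997 - 49461)*(31854 + (-97 - 63*b(-8, a))) = (-32997 - 49461)*(31854 + (-97 - 63*√(4 - 8))) = -82458*(31854 + (-97 - 126*I)) = -82458*(31757 - 126*I) = -2618618706 + 10389708*I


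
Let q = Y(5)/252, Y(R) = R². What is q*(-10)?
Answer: -125/126 ≈ -0.99206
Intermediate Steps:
q = 25/252 (q = 5²/252 = 25*(1/252) = 25/252 ≈ 0.099206)
q*(-10) = (25/252)*(-10) = -125/126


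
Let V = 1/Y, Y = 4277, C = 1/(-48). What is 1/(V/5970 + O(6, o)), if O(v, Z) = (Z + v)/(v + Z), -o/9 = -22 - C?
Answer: 25533690/25533691 ≈ 1.0000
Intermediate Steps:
C = -1/48 ≈ -0.020833
V = 1/4277 ≈ 0.00023381
o = 3165/16 (o = -9*(-22 - 1*(-1/48)) = -9*(-22 + 1/48) = -9*(-1055/48) = 3165/16 ≈ 197.81)
O(v, Z) = 1 (O(v, Z) = (Z + v)/(Z + v) = 1)
1/(V/5970 + O(6, o)) = 1/((1/4277)/5970 + 1) = 1/((1/4277)*(1/5970) + 1) = 1/(1/25533690 + 1) = 1/(25533691/25533690) = 25533690/25533691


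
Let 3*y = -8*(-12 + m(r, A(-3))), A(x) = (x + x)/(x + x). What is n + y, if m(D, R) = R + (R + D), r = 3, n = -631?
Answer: -1837/3 ≈ -612.33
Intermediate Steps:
A(x) = 1 (A(x) = (2*x)/((2*x)) = (2*x)*(1/(2*x)) = 1)
m(D, R) = D + 2*R (m(D, R) = R + (D + R) = D + 2*R)
y = 56/3 (y = (-8*(-12 + (3 + 2*1)))/3 = (-8*(-12 + (3 + 2)))/3 = (-8*(-12 + 5))/3 = (-8*(-7))/3 = (1/3)*56 = 56/3 ≈ 18.667)
n + y = -631 + 56/3 = -1837/3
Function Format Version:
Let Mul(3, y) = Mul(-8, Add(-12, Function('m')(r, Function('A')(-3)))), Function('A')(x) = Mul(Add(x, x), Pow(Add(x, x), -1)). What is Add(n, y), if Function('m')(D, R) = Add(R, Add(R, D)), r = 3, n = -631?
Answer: Rational(-1837, 3) ≈ -612.33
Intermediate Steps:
Function('A')(x) = 1 (Function('A')(x) = Mul(Mul(2, x), Pow(Mul(2, x), -1)) = Mul(Mul(2, x), Mul(Rational(1, 2), Pow(x, -1))) = 1)
Function('m')(D, R) = Add(D, Mul(2, R)) (Function('m')(D, R) = Add(R, Add(D, R)) = Add(D, Mul(2, R)))
y = Rational(56, 3) (y = Mul(Rational(1, 3), Mul(-8, Add(-12, Add(3, Mul(2, 1))))) = Mul(Rational(1, 3), Mul(-8, Add(-12, Add(3, 2)))) = Mul(Rational(1, 3), Mul(-8, Add(-12, 5))) = Mul(Rational(1, 3), Mul(-8, -7)) = Mul(Rational(1, 3), 56) = Rational(56, 3) ≈ 18.667)
Add(n, y) = Add(-631, Rational(56, 3)) = Rational(-1837, 3)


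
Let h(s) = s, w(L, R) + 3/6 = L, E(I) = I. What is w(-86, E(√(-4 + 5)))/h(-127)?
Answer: 173/254 ≈ 0.68110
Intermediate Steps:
w(L, R) = -½ + L
w(-86, E(√(-4 + 5)))/h(-127) = (-½ - 86)/(-127) = -173/2*(-1/127) = 173/254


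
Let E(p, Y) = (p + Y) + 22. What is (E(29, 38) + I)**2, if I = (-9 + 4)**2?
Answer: 12996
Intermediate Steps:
E(p, Y) = 22 + Y + p (E(p, Y) = (Y + p) + 22 = 22 + Y + p)
I = 25 (I = (-5)**2 = 25)
(E(29, 38) + I)**2 = ((22 + 38 + 29) + 25)**2 = (89 + 25)**2 = 114**2 = 12996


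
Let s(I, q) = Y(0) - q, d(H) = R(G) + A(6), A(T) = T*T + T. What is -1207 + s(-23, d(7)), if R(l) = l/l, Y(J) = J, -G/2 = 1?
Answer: -1250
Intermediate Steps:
G = -2 (G = -2*1 = -2)
A(T) = T + T**2 (A(T) = T**2 + T = T + T**2)
R(l) = 1
d(H) = 43 (d(H) = 1 + 6*(1 + 6) = 1 + 6*7 = 1 + 42 = 43)
s(I, q) = -q (s(I, q) = 0 - q = -q)
-1207 + s(-23, d(7)) = -1207 - 1*43 = -1207 - 43 = -1250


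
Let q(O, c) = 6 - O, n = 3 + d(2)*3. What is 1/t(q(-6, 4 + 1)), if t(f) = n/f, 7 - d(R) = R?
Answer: 2/3 ≈ 0.66667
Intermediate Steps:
d(R) = 7 - R
n = 18 (n = 3 + (7 - 1*2)*3 = 3 + (7 - 2)*3 = 3 + 5*3 = 3 + 15 = 18)
t(f) = 18/f
1/t(q(-6, 4 + 1)) = 1/(18/(6 - 1*(-6))) = 1/(18/(6 + 6)) = 1/(18/12) = 1/(18*(1/12)) = 1/(3/2) = 2/3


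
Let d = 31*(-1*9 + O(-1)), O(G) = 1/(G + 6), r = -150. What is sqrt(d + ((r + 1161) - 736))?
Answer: sqrt(55)/5 ≈ 1.4832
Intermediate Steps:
O(G) = 1/(6 + G)
d = -1364/5 (d = 31*(-1*9 + 1/(6 - 1)) = 31*(-9 + 1/5) = 31*(-44/5) = -1364/5 ≈ -272.80)
sqrt(d + ((r + 1161) - 736)) = sqrt(-1364/5 + ((-150 + 1161) - 736)) = sqrt(-1364/5 + (1011 - 736)) = sqrt(-1364/5 + 275) = sqrt(11/5) = sqrt(55)/5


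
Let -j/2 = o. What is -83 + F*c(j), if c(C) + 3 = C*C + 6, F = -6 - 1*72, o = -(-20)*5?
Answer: -3120317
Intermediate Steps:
o = 100 (o = -4*(-25) = 100)
j = -200 (j = -2*100 = -200)
F = -78 (F = -6 - 72 = -78)
c(C) = 3 + C² (c(C) = -3 + (C*C + 6) = -3 + (C² + 6) = -3 + (6 + C²) = 3 + C²)
-83 + F*c(j) = -83 - 78*(3 + (-200)²) = -83 - 78*(3 + 40000) = -83 - 78*40003 = -83 - 3120234 = -3120317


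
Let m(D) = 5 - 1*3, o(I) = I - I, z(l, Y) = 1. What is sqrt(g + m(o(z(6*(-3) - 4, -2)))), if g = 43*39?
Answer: sqrt(1679) ≈ 40.976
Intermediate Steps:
o(I) = 0
g = 1677
m(D) = 2 (m(D) = 5 - 3 = 2)
sqrt(g + m(o(z(6*(-3) - 4, -2)))) = sqrt(1677 + 2) = sqrt(1679)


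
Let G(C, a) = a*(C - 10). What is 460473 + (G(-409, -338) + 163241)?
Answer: 765336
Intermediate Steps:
G(C, a) = a*(-10 + C)
460473 + (G(-409, -338) + 163241) = 460473 + (-338*(-10 - 409) + 163241) = 460473 + (-338*(-419) + 163241) = 460473 + (141622 + 163241) = 460473 + 304863 = 765336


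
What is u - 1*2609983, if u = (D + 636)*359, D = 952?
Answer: -2039891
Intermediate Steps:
u = 570092 (u = (952 + 636)*359 = 1588*359 = 570092)
u - 1*2609983 = 570092 - 1*2609983 = 570092 - 2609983 = -2039891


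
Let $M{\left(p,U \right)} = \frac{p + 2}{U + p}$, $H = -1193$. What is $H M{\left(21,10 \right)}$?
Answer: $- \frac{27439}{31} \approx -885.13$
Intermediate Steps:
$M{\left(p,U \right)} = \frac{2 + p}{U + p}$
$H M{\left(21,10 \right)} = - 1193 \frac{2 + 21}{10 + 21} = - 1193 \cdot \frac{1}{31} \cdot 23 = \left(-1193\right) \frac{23}{31} = - \frac{27439}{31}$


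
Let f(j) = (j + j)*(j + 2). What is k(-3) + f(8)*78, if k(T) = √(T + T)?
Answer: 12480 + I*√6 ≈ 12480.0 + 2.4495*I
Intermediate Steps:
f(j) = 2*j*(2 + j) (f(j) = (2*j)*(2 + j) = 2*j*(2 + j))
k(T) = √2*√T (k(T) = √(2*T) = √2*√T)
k(-3) + f(8)*78 = √2*√(-3) + (2*8*(2 + 8))*78 = √2*(I*√3) + (2*8*10)*78 = I*√6 + 160*78 = I*√6 + 12480 = 12480 + I*√6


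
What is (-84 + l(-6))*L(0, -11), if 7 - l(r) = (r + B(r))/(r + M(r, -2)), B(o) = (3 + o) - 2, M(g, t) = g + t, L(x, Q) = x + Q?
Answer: 11979/14 ≈ 855.64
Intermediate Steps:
L(x, Q) = Q + x
B(o) = 1 + o
l(r) = 7 - (1 + 2*r)/(-2 + 2*r) (l(r) = 7 - (r + (1 + r))/(r + (r - 2)) = 7 - (1 + 2*r)/(r + (-2 + r)) = 7 - (1 + 2*r)/(-2 + 2*r))
(-84 + l(-6))*L(0, -11) = (-84 + 3*(-5 + 4*(-6))/(2*(-1 - 6)))*(-11 + 0) = (-84 + (3/2)*(-5 - 24)/(-7))*(-11) = (-84 + (3/2)*(-⅐)*(-29))*(-11) = (-84 + 87/14)*(-11) = -1089/14*(-11) = 11979/14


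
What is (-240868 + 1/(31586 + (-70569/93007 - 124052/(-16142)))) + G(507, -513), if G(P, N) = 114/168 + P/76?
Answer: -1519428712810583443123/6308331023098650 ≈ -2.4086e+5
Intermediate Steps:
G(P, N) = 19/28 + P/76 (G(P, N) = 114*(1/168) + P*(1/76) = 19/28 + P/76)
(-240868 + 1/(31586 + (-70569/93007 - 124052/(-16142)))) + G(507, -513) = (-240868 + 1/(31586 + (-70569/93007 - 124052/(-16142)))) + (19/28 + (1/76)*507) = (-240868 + 1/(31586 + (-70569*1/93007 - 124052*(-1/16142)))) + (19/28 + 507/76) = (-240868 + 1/(31586 + (-70569/93007 + 62026/8071))) + 1955/266 = (-240868 + 1/(31586 + 5199289783/750659497)) + 1955/266 = (-240868 + 1/(23715530162025/750659497)) + 1955/266 = (-240868 + 750659497/23715530162025) + 1955/266 = -5712312318315978203/23715530162025 + 1955/266 = -1519428712810583443123/6308331023098650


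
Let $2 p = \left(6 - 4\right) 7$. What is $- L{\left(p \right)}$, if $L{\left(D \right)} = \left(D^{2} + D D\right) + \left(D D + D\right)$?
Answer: $-154$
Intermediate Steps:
$p = 7$ ($p = \frac{\left(6 - 4\right) 7}{2} = \frac{2 \cdot 7}{2} = \frac{1}{2} \cdot 14 = 7$)
$L{\left(D \right)} = D + 3 D^{2}$ ($L{\left(D \right)} = \left(D^{2} + D^{2}\right) + \left(D^{2} + D\right) = 2 D^{2} + \left(D + D^{2}\right) = D + 3 D^{2}$)
$- L{\left(p \right)} = - 7 \left(1 + 3 \cdot 7\right) = - 7 \left(1 + 21\right) = - 7 \cdot 22 = \left(-1\right) 154 = -154$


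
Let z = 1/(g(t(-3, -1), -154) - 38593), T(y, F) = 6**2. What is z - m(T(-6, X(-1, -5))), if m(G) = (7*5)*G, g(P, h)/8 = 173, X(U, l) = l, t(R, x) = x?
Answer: -46883341/37209 ≈ -1260.0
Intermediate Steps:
g(P, h) = 1384 (g(P, h) = 8*173 = 1384)
T(y, F) = 36
z = -1/37209 (z = 1/(1384 - 38593) = 1/(-37209) = -1/37209 ≈ -2.6875e-5)
m(G) = 35*G
z - m(T(-6, X(-1, -5))) = -1/37209 - 35*36 = -1/37209 - 1*1260 = -1/37209 - 1260 = -46883341/37209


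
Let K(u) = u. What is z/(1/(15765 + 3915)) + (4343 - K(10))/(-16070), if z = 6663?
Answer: 2107224384467/16070 ≈ 1.3113e+8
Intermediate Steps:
z/(1/(15765 + 3915)) + (4343 - K(10))/(-16070) = 6663/(1/(15765 + 3915)) + (4343 - 1*10)/(-16070) = 6663/(1/19680) + (4343 - 10)*(-1/16070) = 6663/(1/19680) + 4333*(-1/16070) = 6663*19680 - 4333/16070 = 131127840 - 4333/16070 = 2107224384467/16070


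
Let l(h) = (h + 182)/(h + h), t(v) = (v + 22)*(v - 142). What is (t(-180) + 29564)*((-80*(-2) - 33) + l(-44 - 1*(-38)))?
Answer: 27108280/3 ≈ 9.0361e+6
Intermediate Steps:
t(v) = (-142 + v)*(22 + v) (t(v) = (22 + v)*(-142 + v) = (-142 + v)*(22 + v))
l(h) = (182 + h)/(2*h) (l(h) = (182 + h)/((2*h)) = (182 + h)*(1/(2*h)) = (182 + h)/(2*h))
(t(-180) + 29564)*((-80*(-2) - 33) + l(-44 - 1*(-38))) = ((-3124 + (-180)**2 - 120*(-180)) + 29564)*((-80*(-2) - 33) + (182 + (-44 - 1*(-38)))/(2*(-44 - 1*(-38)))) = ((-3124 + 32400 + 21600) + 29564)*((160 - 33) + (182 + (-44 + 38))/(2*(-44 + 38))) = (50876 + 29564)*(127 + (1/2)*(182 - 6)/(-6)) = 80440*(127 + (1/2)*(-1/6)*176) = 80440*(127 - 44/3) = 80440*(337/3) = 27108280/3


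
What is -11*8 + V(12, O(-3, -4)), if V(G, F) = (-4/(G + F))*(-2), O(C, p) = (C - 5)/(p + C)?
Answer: -2010/23 ≈ -87.391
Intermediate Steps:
O(C, p) = (-5 + C)/(C + p)
V(G, F) = 8/(F + G) (V(G, F) = (-4/(F + G))*(-2) = -4/(F + G)*(-2) = 8/(F + G))
-11*8 + V(12, O(-3, -4)) = -11*8 + 8/((-5 - 3)/(-3 - 4) + 12) = -88 + 8/(-8/(-7) + 12) = -88 + 8/(-⅐*(-8) + 12) = -88 + 8/(8/7 + 12) = -88 + 8/(92/7) = -88 + 8*(7/92) = -88 + 14/23 = -2010/23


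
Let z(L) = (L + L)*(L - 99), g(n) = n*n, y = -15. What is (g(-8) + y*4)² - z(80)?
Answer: 3056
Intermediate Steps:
g(n) = n²
z(L) = 2*L*(-99 + L) (z(L) = (2*L)*(-99 + L) = 2*L*(-99 + L))
(g(-8) + y*4)² - z(80) = ((-8)² - 15*4)² - 2*80*(-99 + 80) = (64 - 60)² - 2*80*(-19) = 4² - 1*(-3040) = 16 + 3040 = 3056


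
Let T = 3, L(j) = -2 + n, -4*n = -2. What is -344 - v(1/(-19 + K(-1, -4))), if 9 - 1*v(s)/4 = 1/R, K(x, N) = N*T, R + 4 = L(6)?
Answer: -4188/11 ≈ -380.73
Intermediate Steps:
n = ½ (n = -¼*(-2) = ½ ≈ 0.50000)
L(j) = -3/2 (L(j) = -2 + ½ = -3/2)
R = -11/2 (R = -4 - 3/2 = -11/2 ≈ -5.5000)
K(x, N) = 3*N (K(x, N) = N*3 = 3*N)
v(s) = 404/11 (v(s) = 36 - 4/(-11/2) = 36 - 4*(-2/11) = 36 + 8/11 = 404/11)
-344 - v(1/(-19 + K(-1, -4))) = -344 - 1*404/11 = -344 - 404/11 = -4188/11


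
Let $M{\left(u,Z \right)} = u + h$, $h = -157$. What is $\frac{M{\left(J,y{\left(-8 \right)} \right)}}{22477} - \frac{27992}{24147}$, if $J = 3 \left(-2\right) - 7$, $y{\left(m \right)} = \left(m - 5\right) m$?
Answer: $- \frac{633281174}{542752119} \approx -1.1668$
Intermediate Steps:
$y{\left(m \right)} = m \left(-5 + m\right)$ ($y{\left(m \right)} = \left(-5 + m\right) m = m \left(-5 + m\right)$)
$J = -13$ ($J = -6 - 7 = -13$)
$M{\left(u,Z \right)} = -157 + u$ ($M{\left(u,Z \right)} = u - 157 = -157 + u$)
$\frac{M{\left(J,y{\left(-8 \right)} \right)}}{22477} - \frac{27992}{24147} = \frac{-157 - 13}{22477} - \frac{27992}{24147} = \left(-170\right) \frac{1}{22477} - \frac{27992}{24147} = - \frac{170}{22477} - \frac{27992}{24147} = - \frac{633281174}{542752119}$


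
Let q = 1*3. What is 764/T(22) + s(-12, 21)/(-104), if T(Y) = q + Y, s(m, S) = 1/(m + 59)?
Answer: 3734407/122200 ≈ 30.560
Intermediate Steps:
q = 3
s(m, S) = 1/(59 + m)
T(Y) = 3 + Y
764/T(22) + s(-12, 21)/(-104) = 764/(3 + 22) + 1/((59 - 12)*(-104)) = 764/25 - 1/104/47 = 764*(1/25) + (1/47)*(-1/104) = 764/25 - 1/4888 = 3734407/122200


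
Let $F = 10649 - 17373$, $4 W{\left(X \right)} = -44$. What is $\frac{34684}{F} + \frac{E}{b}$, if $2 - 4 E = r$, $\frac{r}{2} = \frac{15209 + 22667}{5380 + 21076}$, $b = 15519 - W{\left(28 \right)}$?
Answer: $- \frac{356259122579}{69065848408} \approx -5.1582$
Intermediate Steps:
$W{\left(X \right)} = -11$ ($W{\left(X \right)} = \frac{1}{4} \left(-44\right) = -11$)
$F = -6724$
$b = 15530$ ($b = 15519 - -11 = 15519 + 11 = 15530$)
$r = \frac{9469}{3307}$ ($r = 2 \frac{15209 + 22667}{5380 + 21076} = 2 \cdot \frac{37876}{26456} = 2 \cdot 37876 \cdot \frac{1}{26456} = 2 \cdot \frac{9469}{6614} = \frac{9469}{3307} \approx 2.8633$)
$E = - \frac{2855}{13228}$ ($E = \frac{1}{2} - \frac{9469}{13228} = - \frac{2855}{13228} \approx -0.21583$)
$\frac{34684}{F} + \frac{E}{b} = \frac{34684}{-6724} - \frac{2855}{13228 \cdot 15530} = 34684 \left(- \frac{1}{6724}\right) - \frac{571}{41086168} = - \frac{8671}{1681} - \frac{571}{41086168} = - \frac{356259122579}{69065848408}$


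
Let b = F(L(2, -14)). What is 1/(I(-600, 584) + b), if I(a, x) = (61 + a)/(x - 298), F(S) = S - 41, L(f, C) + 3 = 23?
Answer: -26/595 ≈ -0.043697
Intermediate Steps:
L(f, C) = 20 (L(f, C) = -3 + 23 = 20)
F(S) = -41 + S
I(a, x) = (61 + a)/(-298 + x)
b = -21 (b = -41 + 20 = -21)
1/(I(-600, 584) + b) = 1/((61 - 600)/(-298 + 584) - 21) = 1/(-539/286 - 21) = 1/((1/286)*(-539) - 21) = 1/(-49/26 - 21) = 1/(-595/26) = -26/595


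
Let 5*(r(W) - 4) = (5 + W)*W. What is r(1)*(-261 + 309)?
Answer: 1248/5 ≈ 249.60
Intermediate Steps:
r(W) = 4 + W*(5 + W)/5 (r(W) = 4 + ((5 + W)*W)/5 = 4 + (W*(5 + W))/5 = 4 + W*(5 + W)/5)
r(1)*(-261 + 309) = (4 + 1 + (⅕)*1²)*(-261 + 309) = (4 + 1 + (⅕)*1)*48 = (4 + 1 + ⅕)*48 = (26/5)*48 = 1248/5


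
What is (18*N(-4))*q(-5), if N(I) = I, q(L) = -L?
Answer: -360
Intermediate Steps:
(18*N(-4))*q(-5) = (18*(-4))*(-1*(-5)) = -72*5 = -360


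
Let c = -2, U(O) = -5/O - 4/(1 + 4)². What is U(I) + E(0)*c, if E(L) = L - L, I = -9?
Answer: 89/225 ≈ 0.39556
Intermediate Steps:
U(O) = -4/25 - 5/O (U(O) = -5/O - 4/(5²) = -5/O - 4/25 = -4/25 - 5/O)
E(L) = 0
U(I) + E(0)*c = (-4/25 - 5/(-9)) + 0*(-2) = (-4/25 - 5*(-⅑)) + 0 = (-4/25 + 5/9) + 0 = 89/225 + 0 = 89/225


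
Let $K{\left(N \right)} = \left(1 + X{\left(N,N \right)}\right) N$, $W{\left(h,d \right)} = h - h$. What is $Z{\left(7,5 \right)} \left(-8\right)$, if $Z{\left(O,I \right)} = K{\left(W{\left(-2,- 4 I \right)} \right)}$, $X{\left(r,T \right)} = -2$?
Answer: $0$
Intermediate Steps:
$W{\left(h,d \right)} = 0$
$K{\left(N \right)} = - N$ ($K{\left(N \right)} = \left(1 - 2\right) N = - N$)
$Z{\left(O,I \right)} = 0$ ($Z{\left(O,I \right)} = \left(-1\right) 0 = 0$)
$Z{\left(7,5 \right)} \left(-8\right) = 0 \left(-8\right) = 0$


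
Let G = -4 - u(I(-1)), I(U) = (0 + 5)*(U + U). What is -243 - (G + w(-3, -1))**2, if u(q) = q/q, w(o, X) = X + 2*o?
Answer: -387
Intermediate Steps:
I(U) = 10*U (I(U) = 5*(2*U) = 10*U)
u(q) = 1
G = -5 (G = -4 - 1*1 = -4 - 1 = -5)
-243 - (G + w(-3, -1))**2 = -243 - (-5 + (-1 + 2*(-3)))**2 = -243 - (-5 + (-1 - 6))**2 = -243 - (-5 - 7)**2 = -243 - 1*(-12)**2 = -243 - 1*144 = -243 - 144 = -387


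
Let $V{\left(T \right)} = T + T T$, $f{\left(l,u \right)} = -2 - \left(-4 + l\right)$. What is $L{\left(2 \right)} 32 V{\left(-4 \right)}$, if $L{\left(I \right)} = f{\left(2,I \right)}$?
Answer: $0$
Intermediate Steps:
$f{\left(l,u \right)} = 2 - l$
$L{\left(I \right)} = 0$ ($L{\left(I \right)} = 2 - 2 = 0$)
$V{\left(T \right)} = T + T^{2}$
$L{\left(2 \right)} 32 V{\left(-4 \right)} = 0 \cdot 32 \left(- 4 \left(1 - 4\right)\right) = 0 \left(\left(-4\right) \left(-3\right)\right) = 0 \cdot 12 = 0$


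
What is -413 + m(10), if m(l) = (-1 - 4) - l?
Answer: -428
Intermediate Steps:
m(l) = -5 - l
-413 + m(10) = -413 + (-5 - 1*10) = -413 + (-5 - 10) = -413 - 15 = -428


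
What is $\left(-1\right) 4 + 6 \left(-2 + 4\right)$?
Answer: $8$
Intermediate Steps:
$\left(-1\right) 4 + 6 \left(-2 + 4\right) = -4 + 6 \cdot 2 = -4 + 12 = 8$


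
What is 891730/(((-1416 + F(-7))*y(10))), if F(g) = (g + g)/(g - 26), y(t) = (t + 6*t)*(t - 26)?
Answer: 420387/747424 ≈ 0.56245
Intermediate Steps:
y(t) = 7*t*(-26 + t) (y(t) = (7*t)*(-26 + t) = 7*t*(-26 + t))
F(g) = 2*g/(-26 + g) (F(g) = (2*g)/(-26 + g) = 2*g/(-26 + g))
891730/(((-1416 + F(-7))*y(10))) = 891730/(((-1416 + 2*(-7)/(-26 - 7))*(7*10*(-26 + 10)))) = 891730/(((-1416 + 2*(-7)/(-33))*(7*10*(-16)))) = 891730/(((-1416 + 2*(-7)*(-1/33))*(-1120))) = 891730/(((-1416 + 14/33)*(-1120))) = 891730/((-46714/33*(-1120))) = 891730/(52319680/33) = 891730*(33/52319680) = 420387/747424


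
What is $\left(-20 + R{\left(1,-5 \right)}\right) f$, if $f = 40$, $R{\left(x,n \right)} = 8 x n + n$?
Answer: $-2600$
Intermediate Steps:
$R{\left(x,n \right)} = n + 8 n x$ ($R{\left(x,n \right)} = 8 n x + n = n + 8 n x$)
$\left(-20 + R{\left(1,-5 \right)}\right) f = \left(-20 - 5 \left(1 + 8 \cdot 1\right)\right) 40 = \left(-20 - 5 \left(1 + 8\right)\right) 40 = \left(-20 - 45\right) 40 = \left(-65\right) 40 = -2600$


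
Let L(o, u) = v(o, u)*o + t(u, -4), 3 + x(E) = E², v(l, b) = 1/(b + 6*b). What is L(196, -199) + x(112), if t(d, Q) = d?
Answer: 2456030/199 ≈ 12342.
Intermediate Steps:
v(l, b) = 1/(7*b)
x(E) = -3 + E²
L(o, u) = u + o/(7*u) (L(o, u) = (1/(7*u))*o + u = o/(7*u) + u = u + o/(7*u))
L(196, -199) + x(112) = (-199 + (⅐)*196/(-199)) + (-3 + 112²) = (-199 + (⅐)*196*(-1/199)) + (-3 + 12544) = (-199 - 28/199) + 12541 = -39629/199 + 12541 = 2456030/199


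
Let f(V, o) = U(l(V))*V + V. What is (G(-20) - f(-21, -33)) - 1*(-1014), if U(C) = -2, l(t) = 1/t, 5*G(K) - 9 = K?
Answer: 4954/5 ≈ 990.80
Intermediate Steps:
G(K) = 9/5 + K/5
f(V, o) = -V (f(V, o) = -2*V + V = -V)
(G(-20) - f(-21, -33)) - 1*(-1014) = ((9/5 + (1/5)*(-20)) - (-1)*(-21)) - 1*(-1014) = ((9/5 - 4) - 1*21) + 1014 = (-11/5 - 21) + 1014 = -116/5 + 1014 = 4954/5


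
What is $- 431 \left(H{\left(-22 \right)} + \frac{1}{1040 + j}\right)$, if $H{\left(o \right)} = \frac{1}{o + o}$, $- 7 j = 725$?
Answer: $\frac{2692457}{288420} \approx 9.3352$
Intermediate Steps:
$j = - \frac{725}{7}$ ($j = \left(- \frac{1}{7}\right) 725 = - \frac{725}{7} \approx -103.57$)
$H{\left(o \right)} = \frac{1}{2 o}$
$- 431 \left(H{\left(-22 \right)} + \frac{1}{1040 + j}\right) = - 431 \left(\frac{1}{2 \left(-22\right)} + \frac{1}{1040 - \frac{725}{7}}\right) = - 431 \left(\frac{1}{2} \left(- \frac{1}{22}\right) + \frac{1}{\frac{6555}{7}}\right) = - 431 \left(- \frac{1}{44} + \frac{7}{6555}\right) = \left(-431\right) \left(- \frac{6247}{288420}\right) = \frac{2692457}{288420}$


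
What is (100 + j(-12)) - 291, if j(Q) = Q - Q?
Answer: -191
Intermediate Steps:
j(Q) = 0
(100 + j(-12)) - 291 = (100 + 0) - 291 = 100 - 291 = -191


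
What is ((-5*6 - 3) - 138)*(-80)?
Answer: 13680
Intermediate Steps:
((-5*6 - 3) - 138)*(-80) = ((-30 - 3) - 138)*(-80) = (-33 - 138)*(-80) = -171*(-80) = 13680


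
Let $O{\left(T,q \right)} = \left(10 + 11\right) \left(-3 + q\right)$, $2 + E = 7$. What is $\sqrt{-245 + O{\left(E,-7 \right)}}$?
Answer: $i \sqrt{455} \approx 21.331 i$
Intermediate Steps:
$E = 5$ ($E = -2 + 7 = 5$)
$O{\left(T,q \right)} = -63 + 21 q$ ($O{\left(T,q \right)} = 21 \left(-3 + q\right) = -63 + 21 q$)
$\sqrt{-245 + O{\left(E,-7 \right)}} = \sqrt{-245 + \left(-63 + 21 \left(-7\right)\right)} = \sqrt{-245 - 210} = \sqrt{-455} = i \sqrt{455}$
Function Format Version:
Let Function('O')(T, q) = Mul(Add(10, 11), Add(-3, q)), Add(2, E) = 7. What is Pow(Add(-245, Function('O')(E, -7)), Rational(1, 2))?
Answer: Mul(I, Pow(455, Rational(1, 2))) ≈ Mul(21.331, I)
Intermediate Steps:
E = 5 (E = Add(-2, 7) = 5)
Function('O')(T, q) = Add(-63, Mul(21, q)) (Function('O')(T, q) = Mul(21, Add(-3, q)) = Add(-63, Mul(21, q)))
Pow(Add(-245, Function('O')(E, -7)), Rational(1, 2)) = Pow(Add(-245, Add(-63, Mul(21, -7))), Rational(1, 2)) = Pow(Add(-245, Add(-63, -147)), Rational(1, 2)) = Pow(Add(-245, -210), Rational(1, 2)) = Pow(-455, Rational(1, 2)) = Mul(I, Pow(455, Rational(1, 2)))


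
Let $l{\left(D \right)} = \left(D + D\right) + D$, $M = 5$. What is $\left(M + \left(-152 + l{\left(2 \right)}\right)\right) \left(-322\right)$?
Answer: $45402$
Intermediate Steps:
$l{\left(D \right)} = 3 D$ ($l{\left(D \right)} = 2 D + D = 3 D$)
$\left(M + \left(-152 + l{\left(2 \right)}\right)\right) \left(-322\right) = \left(5 + \left(-152 + 3 \cdot 2\right)\right) \left(-322\right) = \left(5 + \left(-152 + 6\right)\right) \left(-322\right) = \left(5 - 146\right) \left(-322\right) = \left(-141\right) \left(-322\right) = 45402$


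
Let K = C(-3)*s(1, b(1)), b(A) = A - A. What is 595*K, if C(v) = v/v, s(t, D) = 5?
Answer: 2975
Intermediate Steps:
b(A) = 0
C(v) = 1
K = 5 (K = 1*5 = 5)
595*K = 595*5 = 2975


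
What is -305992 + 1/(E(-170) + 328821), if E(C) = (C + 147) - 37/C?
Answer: -17103636116254/55895697 ≈ -3.0599e+5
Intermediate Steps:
E(C) = 147 + C - 37/C (E(C) = (147 + C) - 37/C = 147 + C - 37/C)
-305992 + 1/(E(-170) + 328821) = -305992 + 1/((147 - 170 - 37/(-170)) + 328821) = -305992 + 1/((147 - 170 - 37*(-1/170)) + 328821) = -305992 + 1/((147 - 170 + 37/170) + 328821) = -305992 + 1/(-3873/170 + 328821) = -305992 + 1/(55895697/170) = -305992 + 170/55895697 = -17103636116254/55895697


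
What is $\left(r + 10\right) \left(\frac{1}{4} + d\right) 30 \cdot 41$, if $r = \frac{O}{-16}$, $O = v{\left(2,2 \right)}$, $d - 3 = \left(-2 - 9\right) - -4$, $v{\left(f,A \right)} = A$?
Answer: $- \frac{728775}{16} \approx -45548.0$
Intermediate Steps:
$d = -4$ ($d = 3 - 7 = -4$)
$O = 2$
$r = - \frac{1}{8}$ ($r = \frac{2}{-16} = 2 \left(- \frac{1}{16}\right) = - \frac{1}{8} \approx -0.125$)
$\left(r + 10\right) \left(\frac{1}{4} + d\right) 30 \cdot 41 = \left(- \frac{1}{8} + 10\right) \left(\frac{1}{4} - 4\right) 30 \cdot 41 = \frac{79 \left(\frac{1}{4} - 4\right)}{8} \cdot 30 \cdot 41 = \frac{79}{8} \left(- \frac{15}{4}\right) 30 \cdot 41 = \left(- \frac{1185}{32}\right) 30 \cdot 41 = \left(- \frac{17775}{16}\right) 41 = - \frac{728775}{16}$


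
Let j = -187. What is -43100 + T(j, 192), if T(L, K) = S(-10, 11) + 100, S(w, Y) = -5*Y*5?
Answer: -43275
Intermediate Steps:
S(w, Y) = -25*Y
T(L, K) = -175 (T(L, K) = -25*11 + 100 = -275 + 100 = -175)
-43100 + T(j, 192) = -43100 - 175 = -43275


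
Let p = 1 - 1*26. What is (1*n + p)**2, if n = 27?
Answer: 4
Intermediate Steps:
p = -25 (p = 1 - 26 = -25)
(1*n + p)**2 = (1*27 - 25)**2 = (27 - 25)**2 = 2**2 = 4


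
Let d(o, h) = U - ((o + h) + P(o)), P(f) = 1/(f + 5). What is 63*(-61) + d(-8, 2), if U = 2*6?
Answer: -11474/3 ≈ -3824.7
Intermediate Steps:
P(f) = 1/(5 + f)
U = 12
d(o, h) = 12 - h - o - 1/(5 + o) (d(o, h) = 12 - ((o + h) + 1/(5 + o)) = 12 - ((h + o) + 1/(5 + o)) = 12 - (h + o + 1/(5 + o)) = 12 + (-h - o - 1/(5 + o)) = 12 - h - o - 1/(5 + o))
63*(-61) + d(-8, 2) = 63*(-61) + (-1 + (5 - 8)*(12 - 1*2 - 1*(-8)))/(5 - 8) = -3843 + (-1 - 3*(12 - 2 + 8))/(-3) = -3843 - (-1 - 3*18)/3 = -3843 - (-1 - 54)/3 = -3843 - 1/3*(-55) = -3843 + 55/3 = -11474/3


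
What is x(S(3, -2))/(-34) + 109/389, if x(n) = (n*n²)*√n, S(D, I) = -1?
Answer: 109/389 + I/34 ≈ 0.28021 + 0.029412*I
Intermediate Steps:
x(n) = n^(7/2) (x(n) = n³*√n = n^(7/2))
x(S(3, -2))/(-34) + 109/389 = (-1)^(7/2)/(-34) + 109/389 = -I*(-1/34) + 109*(1/389) = I/34 + 109/389 = 109/389 + I/34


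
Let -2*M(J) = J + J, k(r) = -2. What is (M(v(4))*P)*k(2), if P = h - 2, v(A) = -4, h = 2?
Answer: 0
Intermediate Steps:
P = 0 (P = 2 - 2 = 0)
M(J) = -J (M(J) = -(J + J)/2 = -J)
(M(v(4))*P)*k(2) = (-1*(-4)*0)*(-2) = (4*0)*(-2) = 0*(-2) = 0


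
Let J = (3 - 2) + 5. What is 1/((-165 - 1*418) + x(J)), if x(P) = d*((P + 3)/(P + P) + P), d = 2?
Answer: -2/1139 ≈ -0.0017559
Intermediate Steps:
J = 6 (J = 1 + 5 = 6)
x(P) = 2*P + (3 + P)/P (x(P) = 2*((P + 3)/(P + P) + P) = 2*((3 + P)/((2*P)) + P) = 2*((3 + P)*(1/(2*P)) + P) = 2*((3 + P)/(2*P) + P) = 2*(P + (3 + P)/(2*P)) = 2*P + (3 + P)/P)
1/((-165 - 1*418) + x(J)) = 1/((-165 - 1*418) + (1 + 2*6 + 3/6)) = 1/((-165 - 418) + (1 + 12 + 3*(⅙))) = 1/(-583 + (1 + 12 + ½)) = 1/(-583 + 27/2) = 1/(-1139/2) = -2/1139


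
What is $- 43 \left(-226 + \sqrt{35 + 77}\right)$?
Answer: $9718 - 172 \sqrt{7} \approx 9262.9$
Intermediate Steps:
$- 43 \left(-226 + \sqrt{35 + 77}\right) = - 43 \left(-226 + \sqrt{112}\right) = - 43 \left(-226 + 4 \sqrt{7}\right) = 9718 - 172 \sqrt{7}$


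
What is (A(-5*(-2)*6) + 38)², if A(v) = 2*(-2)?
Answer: 1156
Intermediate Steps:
A(v) = -4
(A(-5*(-2)*6) + 38)² = (-4 + 38)² = 34² = 1156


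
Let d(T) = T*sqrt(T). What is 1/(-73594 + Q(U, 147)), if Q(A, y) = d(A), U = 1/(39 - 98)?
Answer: -15114662126/1112348444500845 + 59*I*sqrt(59)/1112348444500845 ≈ -1.3588e-5 + 4.0741e-13*I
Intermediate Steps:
U = -1/59 (U = 1/(-59) = -1/59 ≈ -0.016949)
d(T) = T**(3/2)
Q(A, y) = A**(3/2)
1/(-73594 + Q(U, 147)) = 1/(-73594 + (-1/59)**(3/2)) = 1/(-73594 - I*sqrt(59)/3481)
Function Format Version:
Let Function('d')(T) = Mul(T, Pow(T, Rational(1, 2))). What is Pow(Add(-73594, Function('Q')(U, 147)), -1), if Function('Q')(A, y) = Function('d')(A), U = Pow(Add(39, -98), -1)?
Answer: Add(Rational(-15114662126, 1112348444500845), Mul(Rational(59, 1112348444500845), I, Pow(59, Rational(1, 2)))) ≈ Add(-1.3588e-5, Mul(4.0741e-13, I))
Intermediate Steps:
U = Rational(-1, 59) (U = Pow(-59, -1) = Rational(-1, 59) ≈ -0.016949)
Function('d')(T) = Pow(T, Rational(3, 2))
Function('Q')(A, y) = Pow(A, Rational(3, 2))
Pow(Add(-73594, Function('Q')(U, 147)), -1) = Pow(Add(-73594, Pow(Rational(-1, 59), Rational(3, 2))), -1) = Pow(Add(-73594, Mul(Rational(-1, 3481), I, Pow(59, Rational(1, 2)))), -1)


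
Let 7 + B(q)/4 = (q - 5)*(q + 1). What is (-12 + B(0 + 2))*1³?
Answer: -76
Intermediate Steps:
B(q) = -28 + 4*(1 + q)*(-5 + q) (B(q) = -28 + 4*((q - 5)*(q + 1)) = -28 + 4*((-5 + q)*(1 + q)) = -28 + 4*((1 + q)*(-5 + q)) = -28 + 4*(1 + q)*(-5 + q))
(-12 + B(0 + 2))*1³ = (-12 + (-48 - 16*(0 + 2) + 4*(0 + 2)²))*1³ = (-12 + (-48 - 16*2 + 4*2²))*1 = (-12 + (-48 - 32 + 4*4))*1 = (-12 + (-48 - 32 + 16))*1 = (-12 - 64)*1 = -76*1 = -76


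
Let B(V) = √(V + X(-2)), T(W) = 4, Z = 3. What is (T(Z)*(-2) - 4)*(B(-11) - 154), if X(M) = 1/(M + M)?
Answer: 1848 - 18*I*√5 ≈ 1848.0 - 40.249*I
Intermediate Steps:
X(M) = 1/(2*M)
B(V) = √(-¼ + V) (B(V) = √(V + (½)/(-2)) = √(V + (½)*(-½)) = √(V - ¼) = √(-¼ + V))
(T(Z)*(-2) - 4)*(B(-11) - 154) = (4*(-2) - 4)*(√(-1 + 4*(-11))/2 - 154) = (-8 - 4)*(√(-1 - 44)/2 - 154) = -12*(√(-45)/2 - 154) = -12*((3*I*√5)/2 - 154) = -12*(3*I*√5/2 - 154) = -12*(-154 + 3*I*√5/2) = 1848 - 18*I*√5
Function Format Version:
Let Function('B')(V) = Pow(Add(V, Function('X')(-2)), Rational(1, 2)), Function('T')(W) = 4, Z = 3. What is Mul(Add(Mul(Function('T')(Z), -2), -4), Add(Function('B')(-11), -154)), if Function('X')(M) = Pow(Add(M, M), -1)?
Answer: Add(1848, Mul(-18, I, Pow(5, Rational(1, 2)))) ≈ Add(1848.0, Mul(-40.249, I))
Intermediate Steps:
Function('X')(M) = Mul(Rational(1, 2), Pow(M, -1)) (Function('X')(M) = Pow(Mul(2, M), -1) = Mul(Rational(1, 2), Pow(M, -1)))
Function('B')(V) = Pow(Add(Rational(-1, 4), V), Rational(1, 2)) (Function('B')(V) = Pow(Add(V, Mul(Rational(1, 2), Pow(-2, -1))), Rational(1, 2)) = Pow(Add(V, Mul(Rational(1, 2), Rational(-1, 2))), Rational(1, 2)) = Pow(Add(V, Rational(-1, 4)), Rational(1, 2)) = Pow(Add(Rational(-1, 4), V), Rational(1, 2)))
Mul(Add(Mul(Function('T')(Z), -2), -4), Add(Function('B')(-11), -154)) = Mul(Add(Mul(4, -2), -4), Add(Mul(Rational(1, 2), Pow(Add(-1, Mul(4, -11)), Rational(1, 2))), -154)) = Mul(Add(-8, -4), Add(Mul(Rational(1, 2), Pow(Add(-1, -44), Rational(1, 2))), -154)) = Mul(-12, Add(Mul(Rational(1, 2), Pow(-45, Rational(1, 2))), -154)) = Mul(-12, Add(Mul(Rational(1, 2), Mul(3, I, Pow(5, Rational(1, 2)))), -154)) = Mul(-12, Add(Mul(Rational(3, 2), I, Pow(5, Rational(1, 2))), -154)) = Mul(-12, Add(-154, Mul(Rational(3, 2), I, Pow(5, Rational(1, 2))))) = Add(1848, Mul(-18, I, Pow(5, Rational(1, 2))))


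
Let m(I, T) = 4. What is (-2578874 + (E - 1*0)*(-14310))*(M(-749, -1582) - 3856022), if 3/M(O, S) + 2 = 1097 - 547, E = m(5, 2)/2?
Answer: 2754947854798591/274 ≈ 1.0055e+13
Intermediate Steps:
E = 2 (E = 4/2 = 4*(½) = 2)
M(O, S) = 3/548 (M(O, S) = 3/(-2 + (1097 - 547)) = 3/(-2 + 550) = 3/548)
(-2578874 + (E - 1*0)*(-14310))*(M(-749, -1582) - 3856022) = (-2578874 + (2 - 1*0)*(-14310))*(3/548 - 3856022) = (-2578874 + (2 + 0)*(-14310))*(-2113100053/548) = (-2578874 + 2*(-14310))*(-2113100053/548) = (-2578874 - 28620)*(-2113100053/548) = -2607494*(-2113100053/548) = 2754947854798591/274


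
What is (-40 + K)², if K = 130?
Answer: 8100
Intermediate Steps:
(-40 + K)² = (-40 + 130)² = 90² = 8100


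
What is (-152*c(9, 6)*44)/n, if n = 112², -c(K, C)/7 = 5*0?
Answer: 0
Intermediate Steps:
c(K, C) = 0 (c(K, C) = -35*0 = -7*0 = 0)
n = 12544
(-152*c(9, 6)*44)/n = (-152*0*44)/12544 = (0*44)*(1/12544) = 0*(1/12544) = 0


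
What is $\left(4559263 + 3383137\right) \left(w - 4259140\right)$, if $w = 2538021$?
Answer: $-13669815545600$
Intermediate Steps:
$\left(4559263 + 3383137\right) \left(w - 4259140\right) = \left(4559263 + 3383137\right) \left(2538021 - 4259140\right) = 7942400 \left(-1721119\right) = -13669815545600$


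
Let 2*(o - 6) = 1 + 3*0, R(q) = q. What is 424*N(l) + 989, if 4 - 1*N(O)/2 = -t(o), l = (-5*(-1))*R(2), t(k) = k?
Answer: 9893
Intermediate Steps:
o = 13/2 (o = 6 + (1 + 3*0)/2 = 6 + (1 + 0)/2 = 6 + (1/2)*1 = 6 + 1/2 = 13/2 ≈ 6.5000)
l = 10 (l = -5*(-1)*2 = 5*2 = 10)
N(O) = 21 (N(O) = 8 - (-2)*13/2 = 8 - 2*(-13/2) = 8 + 13 = 21)
424*N(l) + 989 = 424*21 + 989 = 8904 + 989 = 9893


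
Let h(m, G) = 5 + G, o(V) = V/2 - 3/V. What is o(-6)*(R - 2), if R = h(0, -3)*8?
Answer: -35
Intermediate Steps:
o(V) = V/2 - 3/V (o(V) = V*(1/2) - 3/V = V/2 - 3/V)
R = 16 (R = (5 - 3)*8 = 2*8 = 16)
o(-6)*(R - 2) = ((1/2)*(-6) - 3/(-6))*(16 - 2) = (-3 - 3*(-1/6))*14 = (-3 + 1/2)*14 = -5/2*14 = -35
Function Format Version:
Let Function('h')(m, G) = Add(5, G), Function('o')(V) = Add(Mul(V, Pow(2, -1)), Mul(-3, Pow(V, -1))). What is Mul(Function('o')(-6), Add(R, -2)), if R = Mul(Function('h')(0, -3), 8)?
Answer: -35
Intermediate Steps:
Function('o')(V) = Add(Mul(Rational(1, 2), V), Mul(-3, Pow(V, -1))) (Function('o')(V) = Add(Mul(V, Rational(1, 2)), Mul(-3, Pow(V, -1))) = Add(Mul(Rational(1, 2), V), Mul(-3, Pow(V, -1))))
R = 16 (R = Mul(Add(5, -3), 8) = Mul(2, 8) = 16)
Mul(Function('o')(-6), Add(R, -2)) = Mul(Add(Mul(Rational(1, 2), -6), Mul(-3, Pow(-6, -1))), Add(16, -2)) = Mul(Add(-3, Mul(-3, Rational(-1, 6))), 14) = Mul(Add(-3, Rational(1, 2)), 14) = Mul(Rational(-5, 2), 14) = -35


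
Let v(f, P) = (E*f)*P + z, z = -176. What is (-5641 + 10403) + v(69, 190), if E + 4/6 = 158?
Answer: 2067226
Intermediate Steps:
E = 472/3 (E = -⅔ + 158 = 472/3 ≈ 157.33)
v(f, P) = -176 + 472*P*f/3 (v(f, P) = (472*f/3)*P - 176 = 472*P*f/3 - 176 = -176 + 472*P*f/3)
(-5641 + 10403) + v(69, 190) = (-5641 + 10403) + (-176 + (472/3)*190*69) = 4762 + (-176 + 2062640) = 4762 + 2062464 = 2067226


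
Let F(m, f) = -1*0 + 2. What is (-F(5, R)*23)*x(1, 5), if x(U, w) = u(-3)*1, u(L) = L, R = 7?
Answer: 138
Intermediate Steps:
F(m, f) = 2 (F(m, f) = 0 + 2 = 2)
x(U, w) = -3 (x(U, w) = -3*1 = -3)
(-F(5, R)*23)*x(1, 5) = (-1*2*23)*(-3) = -2*23*(-3) = -46*(-3) = 138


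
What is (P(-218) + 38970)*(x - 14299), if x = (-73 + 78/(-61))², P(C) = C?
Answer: -1266284300736/3721 ≈ -3.4031e+8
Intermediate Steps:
x = 20529961/3721 (x = (-73 + 78*(-1/61))² = (-73 - 78/61)² = (-4531/61)² = 20529961/3721 ≈ 5517.3)
(P(-218) + 38970)*(x - 14299) = (-218 + 38970)*(20529961/3721 - 14299) = 38752*(-32676618/3721) = -1266284300736/3721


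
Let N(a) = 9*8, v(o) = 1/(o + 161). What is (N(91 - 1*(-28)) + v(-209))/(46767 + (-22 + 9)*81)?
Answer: 3455/2194272 ≈ 0.0015746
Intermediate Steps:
v(o) = 1/(161 + o)
N(a) = 72
(N(91 - 1*(-28)) + v(-209))/(46767 + (-22 + 9)*81) = (72 + 1/(161 - 209))/(46767 + (-22 + 9)*81) = (72 + 1/(-48))/(46767 - 13*81) = (72 - 1/48)/(46767 - 1053) = (3455/48)/45714 = (3455/48)*(1/45714) = 3455/2194272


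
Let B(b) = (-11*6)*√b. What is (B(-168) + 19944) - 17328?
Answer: 2616 - 132*I*√42 ≈ 2616.0 - 855.46*I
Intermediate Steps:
B(b) = -66*√b
(B(-168) + 19944) - 17328 = (-132*I*√42 + 19944) - 17328 = (19944 - 132*I*√42) - 17328 = 2616 - 132*I*√42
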